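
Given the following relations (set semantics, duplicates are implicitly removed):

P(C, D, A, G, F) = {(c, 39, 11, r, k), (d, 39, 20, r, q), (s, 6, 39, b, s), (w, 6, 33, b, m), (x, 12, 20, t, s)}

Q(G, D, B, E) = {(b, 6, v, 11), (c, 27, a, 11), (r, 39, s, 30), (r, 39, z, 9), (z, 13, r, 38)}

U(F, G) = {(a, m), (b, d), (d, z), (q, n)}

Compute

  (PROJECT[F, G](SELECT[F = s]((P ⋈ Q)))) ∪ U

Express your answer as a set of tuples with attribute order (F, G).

{(a, m), (b, d), (d, z), (q, n), (s, b)}

Natural join on D, G: {(c, 39, 11, r, k, s, 30), (c, 39, 11, r, k, z, 9), (d, 39, 20, r, q, s, 30), (d, 39, 20, r, q, z, 9), (s, 6, 39, b, s, v, 11), (w, 6, 33, b, m, v, 11)}
Filtering on F = s leaves {(s, 6, 39, b, s, v, 11)}.
Projecting to F, G: {(s, b)}
Set union of the two operands is {(a, m), (b, d), (d, z), (q, n), (s, b)}.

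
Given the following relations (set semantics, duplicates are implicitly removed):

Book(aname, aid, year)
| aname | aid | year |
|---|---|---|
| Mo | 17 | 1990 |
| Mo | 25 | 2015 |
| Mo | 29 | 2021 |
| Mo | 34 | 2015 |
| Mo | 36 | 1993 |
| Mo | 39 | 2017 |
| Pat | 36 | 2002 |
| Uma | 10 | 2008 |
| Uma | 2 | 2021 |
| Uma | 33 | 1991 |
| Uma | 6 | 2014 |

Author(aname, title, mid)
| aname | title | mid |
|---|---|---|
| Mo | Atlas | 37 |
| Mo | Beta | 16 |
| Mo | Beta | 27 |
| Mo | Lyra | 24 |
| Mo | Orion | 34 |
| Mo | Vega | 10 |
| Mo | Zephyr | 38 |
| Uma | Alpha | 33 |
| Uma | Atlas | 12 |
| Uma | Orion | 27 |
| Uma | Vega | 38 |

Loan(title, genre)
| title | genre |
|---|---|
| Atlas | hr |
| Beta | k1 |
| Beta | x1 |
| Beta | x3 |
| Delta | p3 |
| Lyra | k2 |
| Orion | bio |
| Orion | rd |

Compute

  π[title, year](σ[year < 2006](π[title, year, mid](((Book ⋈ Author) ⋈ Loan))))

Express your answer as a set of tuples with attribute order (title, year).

{(Atlas, 1990), (Atlas, 1991), (Atlas, 1993), (Beta, 1990), (Beta, 1993), (Lyra, 1990), (Lyra, 1993), (Orion, 1990), (Orion, 1991), (Orion, 1993)}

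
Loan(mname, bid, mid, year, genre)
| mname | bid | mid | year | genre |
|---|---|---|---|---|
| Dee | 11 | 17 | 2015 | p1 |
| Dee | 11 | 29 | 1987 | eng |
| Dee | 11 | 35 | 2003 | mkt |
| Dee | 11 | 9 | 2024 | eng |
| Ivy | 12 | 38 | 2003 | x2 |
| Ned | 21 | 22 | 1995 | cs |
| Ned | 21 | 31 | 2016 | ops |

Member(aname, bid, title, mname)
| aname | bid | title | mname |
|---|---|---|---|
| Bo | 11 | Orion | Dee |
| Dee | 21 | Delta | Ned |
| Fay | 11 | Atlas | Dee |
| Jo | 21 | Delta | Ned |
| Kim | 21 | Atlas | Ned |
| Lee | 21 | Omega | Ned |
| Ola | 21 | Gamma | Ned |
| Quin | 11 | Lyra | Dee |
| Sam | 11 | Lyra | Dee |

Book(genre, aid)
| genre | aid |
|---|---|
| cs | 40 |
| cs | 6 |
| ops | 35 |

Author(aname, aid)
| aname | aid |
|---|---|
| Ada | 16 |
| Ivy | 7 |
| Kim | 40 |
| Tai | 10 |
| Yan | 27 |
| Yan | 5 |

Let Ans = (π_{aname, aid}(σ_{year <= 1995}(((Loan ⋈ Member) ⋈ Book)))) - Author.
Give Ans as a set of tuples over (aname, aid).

Loan ⋈ Member (natural join on mname, bid): {(Dee, 11, 17, 2015, p1, Bo, Orion), (Dee, 11, 17, 2015, p1, Fay, Atlas), (Dee, 11, 17, 2015, p1, Quin, Lyra), (Dee, 11, 17, 2015, p1, Sam, Lyra), (Dee, 11, 29, 1987, eng, Bo, Orion), (Dee, 11, 29, 1987, eng, Fay, Atlas), (Dee, 11, 29, 1987, eng, Quin, Lyra), (Dee, 11, 29, 1987, eng, Sam, Lyra), (Dee, 11, 35, 2003, mkt, Bo, Orion), (Dee, 11, 35, 2003, mkt, Fay, Atlas), (Dee, 11, 35, 2003, mkt, Quin, Lyra), (Dee, 11, 35, 2003, mkt, Sam, Lyra), (Dee, 11, 9, 2024, eng, Bo, Orion), (Dee, 11, 9, 2024, eng, Fay, Atlas), (Dee, 11, 9, 2024, eng, Quin, Lyra), (Dee, 11, 9, 2024, eng, Sam, Lyra), (Ned, 21, 22, 1995, cs, Dee, Delta), (Ned, 21, 22, 1995, cs, Jo, Delta), (Ned, 21, 22, 1995, cs, Kim, Atlas), (Ned, 21, 22, 1995, cs, Lee, Omega), (Ned, 21, 22, 1995, cs, Ola, Gamma), (Ned, 21, 31, 2016, ops, Dee, Delta), (Ned, 21, 31, 2016, ops, Jo, Delta), (Ned, 21, 31, 2016, ops, Kim, Atlas), (Ned, 21, 31, 2016, ops, Lee, Omega), (Ned, 21, 31, 2016, ops, Ola, Gamma)}
(Loan ⋈ Member) ⋈ Book (natural join on genre): {(Ned, 21, 22, 1995, cs, Dee, Delta, 40), (Ned, 21, 22, 1995, cs, Dee, Delta, 6), (Ned, 21, 22, 1995, cs, Jo, Delta, 40), (Ned, 21, 22, 1995, cs, Jo, Delta, 6), (Ned, 21, 22, 1995, cs, Kim, Atlas, 40), (Ned, 21, 22, 1995, cs, Kim, Atlas, 6), (Ned, 21, 22, 1995, cs, Lee, Omega, 40), (Ned, 21, 22, 1995, cs, Lee, Omega, 6), (Ned, 21, 22, 1995, cs, Ola, Gamma, 40), (Ned, 21, 22, 1995, cs, Ola, Gamma, 6), (Ned, 21, 31, 2016, ops, Dee, Delta, 35), (Ned, 21, 31, 2016, ops, Jo, Delta, 35), (Ned, 21, 31, 2016, ops, Kim, Atlas, 35), (Ned, 21, 31, 2016, ops, Lee, Omega, 35), (Ned, 21, 31, 2016, ops, Ola, Gamma, 35)}
Filtering on year <= 1995 leaves {(Ned, 21, 22, 1995, cs, Dee, Delta, 40), (Ned, 21, 22, 1995, cs, Dee, Delta, 6), (Ned, 21, 22, 1995, cs, Jo, Delta, 40), (Ned, 21, 22, 1995, cs, Jo, Delta, 6), (Ned, 21, 22, 1995, cs, Kim, Atlas, 40), (Ned, 21, 22, 1995, cs, Kim, Atlas, 6), (Ned, 21, 22, 1995, cs, Lee, Omega, 40), (Ned, 21, 22, 1995, cs, Lee, Omega, 6), (Ned, 21, 22, 1995, cs, Ola, Gamma, 40), (Ned, 21, 22, 1995, cs, Ola, Gamma, 6)}.
Keep only column(s) aname, aid: {(Dee, 40), (Dee, 6), (Jo, 40), (Jo, 6), (Kim, 40), (Kim, 6), (Lee, 40), (Lee, 6), (Ola, 40), (Ola, 6)}
Taking the difference: {(Dee, 40), (Dee, 6), (Jo, 40), (Jo, 6), (Kim, 6), (Lee, 40), (Lee, 6), (Ola, 40), (Ola, 6)}

{(Dee, 40), (Dee, 6), (Jo, 40), (Jo, 6), (Kim, 6), (Lee, 40), (Lee, 6), (Ola, 40), (Ola, 6)}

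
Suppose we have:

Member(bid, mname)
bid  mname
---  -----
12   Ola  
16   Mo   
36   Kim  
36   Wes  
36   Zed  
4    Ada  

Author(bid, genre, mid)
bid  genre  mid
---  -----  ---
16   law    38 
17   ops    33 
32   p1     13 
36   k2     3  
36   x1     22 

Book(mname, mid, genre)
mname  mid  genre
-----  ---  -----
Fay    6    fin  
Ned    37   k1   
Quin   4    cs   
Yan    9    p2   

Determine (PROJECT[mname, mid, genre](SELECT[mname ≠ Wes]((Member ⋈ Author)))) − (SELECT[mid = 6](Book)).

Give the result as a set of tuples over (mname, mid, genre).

Natural join on bid: {(16, Mo, law, 38), (36, Kim, k2, 3), (36, Kim, x1, 22), (36, Wes, k2, 3), (36, Wes, x1, 22), (36, Zed, k2, 3), (36, Zed, x1, 22)}
σ[mname ≠ Wes]: keep tuples satisfying mname ≠ Wes → {(16, Mo, law, 38), (36, Kim, k2, 3), (36, Kim, x1, 22), (36, Zed, k2, 3), (36, Zed, x1, 22)}
π_{mname, mid, genre} gives {(Kim, 22, x1), (Kim, 3, k2), (Mo, 38, law), (Zed, 22, x1), (Zed, 3, k2)}.
σ[mid = 6]: keep tuples satisfying mid = 6 → {(Fay, 6, fin)}
Taking the difference: {(Kim, 22, x1), (Kim, 3, k2), (Mo, 38, law), (Zed, 22, x1), (Zed, 3, k2)}

{(Kim, 22, x1), (Kim, 3, k2), (Mo, 38, law), (Zed, 22, x1), (Zed, 3, k2)}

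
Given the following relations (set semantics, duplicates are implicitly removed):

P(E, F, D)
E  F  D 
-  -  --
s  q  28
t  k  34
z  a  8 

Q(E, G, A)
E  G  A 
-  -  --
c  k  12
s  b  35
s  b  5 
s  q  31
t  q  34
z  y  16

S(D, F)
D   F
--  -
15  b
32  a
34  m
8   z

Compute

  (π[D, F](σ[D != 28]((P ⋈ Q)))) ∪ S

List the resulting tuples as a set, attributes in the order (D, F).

{(15, b), (32, a), (34, k), (34, m), (8, a), (8, z)}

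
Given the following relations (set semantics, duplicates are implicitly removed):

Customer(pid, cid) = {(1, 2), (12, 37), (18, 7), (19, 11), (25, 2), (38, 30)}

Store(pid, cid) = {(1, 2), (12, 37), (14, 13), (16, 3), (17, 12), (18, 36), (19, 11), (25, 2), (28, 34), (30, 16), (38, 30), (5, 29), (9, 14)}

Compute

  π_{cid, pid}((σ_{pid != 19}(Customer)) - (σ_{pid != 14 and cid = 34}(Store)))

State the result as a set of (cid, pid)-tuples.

σ[pid != 19]: keep tuples satisfying pid != 19 → {(1, 2), (12, 37), (18, 7), (25, 2), (38, 30)}
σ[pid != 14 and cid = 34]: keep tuples satisfying pid != 14 and cid = 34 → {(28, 34)}
Set difference of the two operands is {(1, 2), (12, 37), (18, 7), (25, 2), (38, 30)}.
Projecting to cid, pid: {(2, 1), (2, 25), (30, 38), (37, 12), (7, 18)}

{(2, 1), (2, 25), (30, 38), (37, 12), (7, 18)}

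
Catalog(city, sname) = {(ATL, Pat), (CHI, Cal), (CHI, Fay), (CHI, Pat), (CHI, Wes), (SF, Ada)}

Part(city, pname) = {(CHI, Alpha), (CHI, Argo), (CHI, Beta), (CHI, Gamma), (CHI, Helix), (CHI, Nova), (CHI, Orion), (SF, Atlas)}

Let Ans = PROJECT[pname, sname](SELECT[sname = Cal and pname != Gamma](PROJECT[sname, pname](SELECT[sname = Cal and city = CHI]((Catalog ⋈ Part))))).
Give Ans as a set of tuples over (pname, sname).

{(Alpha, Cal), (Argo, Cal), (Beta, Cal), (Helix, Cal), (Nova, Cal), (Orion, Cal)}

Natural join on city: {(CHI, Cal, Alpha), (CHI, Cal, Argo), (CHI, Cal, Beta), (CHI, Cal, Gamma), (CHI, Cal, Helix), (CHI, Cal, Nova), (CHI, Cal, Orion), (CHI, Fay, Alpha), (CHI, Fay, Argo), (CHI, Fay, Beta), (CHI, Fay, Gamma), (CHI, Fay, Helix), (CHI, Fay, Nova), (CHI, Fay, Orion), (CHI, Pat, Alpha), (CHI, Pat, Argo), (CHI, Pat, Beta), (CHI, Pat, Gamma), (CHI, Pat, Helix), (CHI, Pat, Nova), (CHI, Pat, Orion), (CHI, Wes, Alpha), (CHI, Wes, Argo), (CHI, Wes, Beta), (CHI, Wes, Gamma), (CHI, Wes, Helix), (CHI, Wes, Nova), (CHI, Wes, Orion), (SF, Ada, Atlas)}
Selection sname = Cal and city = CHI: {(CHI, Cal, Alpha), (CHI, Cal, Argo), (CHI, Cal, Beta), (CHI, Cal, Gamma), (CHI, Cal, Helix), (CHI, Cal, Nova), (CHI, Cal, Orion)}
π[sname, pname]: project onto (sname, pname) → {(Cal, Alpha), (Cal, Argo), (Cal, Beta), (Cal, Gamma), (Cal, Helix), (Cal, Nova), (Cal, Orion)}
Selection sname = Cal and pname != Gamma: {(Cal, Alpha), (Cal, Argo), (Cal, Beta), (Cal, Helix), (Cal, Nova), (Cal, Orion)}
π[pname, sname]: project onto (pname, sname) → {(Alpha, Cal), (Argo, Cal), (Beta, Cal), (Helix, Cal), (Nova, Cal), (Orion, Cal)}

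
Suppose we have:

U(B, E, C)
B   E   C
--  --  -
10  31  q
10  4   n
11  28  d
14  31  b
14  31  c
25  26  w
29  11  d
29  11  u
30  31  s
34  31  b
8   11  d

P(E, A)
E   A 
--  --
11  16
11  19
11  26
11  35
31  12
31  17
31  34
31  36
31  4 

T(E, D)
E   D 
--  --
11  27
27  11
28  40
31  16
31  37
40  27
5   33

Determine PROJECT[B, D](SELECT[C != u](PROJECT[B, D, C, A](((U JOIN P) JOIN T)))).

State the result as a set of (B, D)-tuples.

{(10, 16), (10, 37), (14, 16), (14, 37), (29, 27), (30, 16), (30, 37), (34, 16), (34, 37), (8, 27)}

Joining U and P on E yields {(10, 31, q, 12), (10, 31, q, 17), (10, 31, q, 34), (10, 31, q, 36), (10, 31, q, 4), (14, 31, b, 12), (14, 31, b, 17), (14, 31, b, 34), (14, 31, b, 36), (14, 31, b, 4), (14, 31, c, 12), (14, 31, c, 17), (14, 31, c, 34), (14, 31, c, 36), (14, 31, c, 4), (29, 11, d, 16), (29, 11, d, 19), (29, 11, d, 26), (29, 11, d, 35), (29, 11, u, 16), (29, 11, u, 19), (29, 11, u, 26), (29, 11, u, 35), (30, 31, s, 12), (30, 31, s, 17), (30, 31, s, 34), (30, 31, s, 36), (30, 31, s, 4), (34, 31, b, 12), (34, 31, b, 17), (34, 31, b, 34), (34, 31, b, 36), (34, 31, b, 4), (8, 11, d, 16), (8, 11, d, 19), (8, 11, d, 26), (8, 11, d, 35)}.
Joining (U JOIN P) and T on E yields {(10, 31, q, 12, 16), (10, 31, q, 12, 37), (10, 31, q, 17, 16), (10, 31, q, 17, 37), (10, 31, q, 34, 16), (10, 31, q, 34, 37), (10, 31, q, 36, 16), (10, 31, q, 36, 37), (10, 31, q, 4, 16), (10, 31, q, 4, 37), (14, 31, b, 12, 16), (14, 31, b, 12, 37), (14, 31, b, 17, 16), (14, 31, b, 17, 37), (14, 31, b, 34, 16), (14, 31, b, 34, 37), (14, 31, b, 36, 16), (14, 31, b, 36, 37), (14, 31, b, 4, 16), (14, 31, b, 4, 37), (14, 31, c, 12, 16), (14, 31, c, 12, 37), (14, 31, c, 17, 16), (14, 31, c, 17, 37), (14, 31, c, 34, 16), (14, 31, c, 34, 37), (14, 31, c, 36, 16), (14, 31, c, 36, 37), (14, 31, c, 4, 16), (14, 31, c, 4, 37), (29, 11, d, 16, 27), (29, 11, d, 19, 27), (29, 11, d, 26, 27), (29, 11, d, 35, 27), (29, 11, u, 16, 27), (29, 11, u, 19, 27), (29, 11, u, 26, 27), (29, 11, u, 35, 27), (30, 31, s, 12, 16), (30, 31, s, 12, 37), (30, 31, s, 17, 16), (30, 31, s, 17, 37), (30, 31, s, 34, 16), (30, 31, s, 34, 37), (30, 31, s, 36, 16), (30, 31, s, 36, 37), (30, 31, s, 4, 16), (30, 31, s, 4, 37), (34, 31, b, 12, 16), (34, 31, b, 12, 37), (34, 31, b, 17, 16), (34, 31, b, 17, 37), (34, 31, b, 34, 16), (34, 31, b, 34, 37), (34, 31, b, 36, 16), (34, 31, b, 36, 37), (34, 31, b, 4, 16), (34, 31, b, 4, 37), (8, 11, d, 16, 27), (8, 11, d, 19, 27), (8, 11, d, 26, 27), (8, 11, d, 35, 27)}.
Keep only column(s) B, D, C, A: {(10, 16, q, 12), (10, 16, q, 17), (10, 16, q, 34), (10, 16, q, 36), (10, 16, q, 4), (10, 37, q, 12), (10, 37, q, 17), (10, 37, q, 34), (10, 37, q, 36), (10, 37, q, 4), (14, 16, b, 12), (14, 16, b, 17), (14, 16, b, 34), (14, 16, b, 36), (14, 16, b, 4), (14, 16, c, 12), (14, 16, c, 17), (14, 16, c, 34), (14, 16, c, 36), (14, 16, c, 4), (14, 37, b, 12), (14, 37, b, 17), (14, 37, b, 34), (14, 37, b, 36), (14, 37, b, 4), (14, 37, c, 12), (14, 37, c, 17), (14, 37, c, 34), (14, 37, c, 36), (14, 37, c, 4), (29, 27, d, 16), (29, 27, d, 19), (29, 27, d, 26), (29, 27, d, 35), (29, 27, u, 16), (29, 27, u, 19), (29, 27, u, 26), (29, 27, u, 35), (30, 16, s, 12), (30, 16, s, 17), (30, 16, s, 34), (30, 16, s, 36), (30, 16, s, 4), (30, 37, s, 12), (30, 37, s, 17), (30, 37, s, 34), (30, 37, s, 36), (30, 37, s, 4), (34, 16, b, 12), (34, 16, b, 17), (34, 16, b, 34), (34, 16, b, 36), (34, 16, b, 4), (34, 37, b, 12), (34, 37, b, 17), (34, 37, b, 34), (34, 37, b, 36), (34, 37, b, 4), (8, 27, d, 16), (8, 27, d, 19), (8, 27, d, 26), (8, 27, d, 35)}
Apply σ_{C != u}; surviving tuples: {(10, 16, q, 12), (10, 16, q, 17), (10, 16, q, 34), (10, 16, q, 36), (10, 16, q, 4), (10, 37, q, 12), (10, 37, q, 17), (10, 37, q, 34), (10, 37, q, 36), (10, 37, q, 4), (14, 16, b, 12), (14, 16, b, 17), (14, 16, b, 34), (14, 16, b, 36), (14, 16, b, 4), (14, 16, c, 12), (14, 16, c, 17), (14, 16, c, 34), (14, 16, c, 36), (14, 16, c, 4), (14, 37, b, 12), (14, 37, b, 17), (14, 37, b, 34), (14, 37, b, 36), (14, 37, b, 4), (14, 37, c, 12), (14, 37, c, 17), (14, 37, c, 34), (14, 37, c, 36), (14, 37, c, 4), (29, 27, d, 16), (29, 27, d, 19), (29, 27, d, 26), (29, 27, d, 35), (30, 16, s, 12), (30, 16, s, 17), (30, 16, s, 34), (30, 16, s, 36), (30, 16, s, 4), (30, 37, s, 12), (30, 37, s, 17), (30, 37, s, 34), (30, 37, s, 36), (30, 37, s, 4), (34, 16, b, 12), (34, 16, b, 17), (34, 16, b, 34), (34, 16, b, 36), (34, 16, b, 4), (34, 37, b, 12), (34, 37, b, 17), (34, 37, b, 34), (34, 37, b, 36), (34, 37, b, 4), (8, 27, d, 16), (8, 27, d, 19), (8, 27, d, 26), (8, 27, d, 35)}
Keep only column(s) B, D (48 duplicate(s) eliminated): {(10, 16), (10, 37), (14, 16), (14, 37), (29, 27), (30, 16), (30, 37), (34, 16), (34, 37), (8, 27)}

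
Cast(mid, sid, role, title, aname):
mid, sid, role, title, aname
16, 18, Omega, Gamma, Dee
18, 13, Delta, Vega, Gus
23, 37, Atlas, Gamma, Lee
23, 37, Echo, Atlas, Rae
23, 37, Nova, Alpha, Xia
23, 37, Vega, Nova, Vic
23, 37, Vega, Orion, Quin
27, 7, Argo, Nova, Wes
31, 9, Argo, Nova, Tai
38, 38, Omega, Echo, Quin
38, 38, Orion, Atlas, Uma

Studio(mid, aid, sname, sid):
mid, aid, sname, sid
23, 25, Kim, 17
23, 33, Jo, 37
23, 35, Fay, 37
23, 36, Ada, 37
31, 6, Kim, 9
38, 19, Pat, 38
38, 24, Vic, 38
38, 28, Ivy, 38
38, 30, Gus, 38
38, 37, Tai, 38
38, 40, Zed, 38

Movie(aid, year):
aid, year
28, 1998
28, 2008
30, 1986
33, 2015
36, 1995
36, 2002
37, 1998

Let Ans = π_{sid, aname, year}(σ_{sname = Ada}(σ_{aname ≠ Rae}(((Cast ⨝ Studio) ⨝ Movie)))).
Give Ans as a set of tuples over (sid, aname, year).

{(37, Lee, 1995), (37, Lee, 2002), (37, Quin, 1995), (37, Quin, 2002), (37, Vic, 1995), (37, Vic, 2002), (37, Xia, 1995), (37, Xia, 2002)}

Cast ⋈ Studio (natural join on mid, sid): {(23, 37, Atlas, Gamma, Lee, 33, Jo), (23, 37, Atlas, Gamma, Lee, 35, Fay), (23, 37, Atlas, Gamma, Lee, 36, Ada), (23, 37, Echo, Atlas, Rae, 33, Jo), (23, 37, Echo, Atlas, Rae, 35, Fay), (23, 37, Echo, Atlas, Rae, 36, Ada), (23, 37, Nova, Alpha, Xia, 33, Jo), (23, 37, Nova, Alpha, Xia, 35, Fay), (23, 37, Nova, Alpha, Xia, 36, Ada), (23, 37, Vega, Nova, Vic, 33, Jo), (23, 37, Vega, Nova, Vic, 35, Fay), (23, 37, Vega, Nova, Vic, 36, Ada), (23, 37, Vega, Orion, Quin, 33, Jo), (23, 37, Vega, Orion, Quin, 35, Fay), (23, 37, Vega, Orion, Quin, 36, Ada), (31, 9, Argo, Nova, Tai, 6, Kim), (38, 38, Omega, Echo, Quin, 19, Pat), (38, 38, Omega, Echo, Quin, 24, Vic), (38, 38, Omega, Echo, Quin, 28, Ivy), (38, 38, Omega, Echo, Quin, 30, Gus), (38, 38, Omega, Echo, Quin, 37, Tai), (38, 38, Omega, Echo, Quin, 40, Zed), (38, 38, Orion, Atlas, Uma, 19, Pat), (38, 38, Orion, Atlas, Uma, 24, Vic), (38, 38, Orion, Atlas, Uma, 28, Ivy), (38, 38, Orion, Atlas, Uma, 30, Gus), (38, 38, Orion, Atlas, Uma, 37, Tai), (38, 38, Orion, Atlas, Uma, 40, Zed)}
(Cast ⨝ Studio) ⋈ Movie (natural join on aid): {(23, 37, Atlas, Gamma, Lee, 33, Jo, 2015), (23, 37, Atlas, Gamma, Lee, 36, Ada, 1995), (23, 37, Atlas, Gamma, Lee, 36, Ada, 2002), (23, 37, Echo, Atlas, Rae, 33, Jo, 2015), (23, 37, Echo, Atlas, Rae, 36, Ada, 1995), (23, 37, Echo, Atlas, Rae, 36, Ada, 2002), (23, 37, Nova, Alpha, Xia, 33, Jo, 2015), (23, 37, Nova, Alpha, Xia, 36, Ada, 1995), (23, 37, Nova, Alpha, Xia, 36, Ada, 2002), (23, 37, Vega, Nova, Vic, 33, Jo, 2015), (23, 37, Vega, Nova, Vic, 36, Ada, 1995), (23, 37, Vega, Nova, Vic, 36, Ada, 2002), (23, 37, Vega, Orion, Quin, 33, Jo, 2015), (23, 37, Vega, Orion, Quin, 36, Ada, 1995), (23, 37, Vega, Orion, Quin, 36, Ada, 2002), (38, 38, Omega, Echo, Quin, 28, Ivy, 1998), (38, 38, Omega, Echo, Quin, 28, Ivy, 2008), (38, 38, Omega, Echo, Quin, 30, Gus, 1986), (38, 38, Omega, Echo, Quin, 37, Tai, 1998), (38, 38, Orion, Atlas, Uma, 28, Ivy, 1998), (38, 38, Orion, Atlas, Uma, 28, Ivy, 2008), (38, 38, Orion, Atlas, Uma, 30, Gus, 1986), (38, 38, Orion, Atlas, Uma, 37, Tai, 1998)}
Apply σ_{aname ≠ Rae}; surviving tuples: {(23, 37, Atlas, Gamma, Lee, 33, Jo, 2015), (23, 37, Atlas, Gamma, Lee, 36, Ada, 1995), (23, 37, Atlas, Gamma, Lee, 36, Ada, 2002), (23, 37, Nova, Alpha, Xia, 33, Jo, 2015), (23, 37, Nova, Alpha, Xia, 36, Ada, 1995), (23, 37, Nova, Alpha, Xia, 36, Ada, 2002), (23, 37, Vega, Nova, Vic, 33, Jo, 2015), (23, 37, Vega, Nova, Vic, 36, Ada, 1995), (23, 37, Vega, Nova, Vic, 36, Ada, 2002), (23, 37, Vega, Orion, Quin, 33, Jo, 2015), (23, 37, Vega, Orion, Quin, 36, Ada, 1995), (23, 37, Vega, Orion, Quin, 36, Ada, 2002), (38, 38, Omega, Echo, Quin, 28, Ivy, 1998), (38, 38, Omega, Echo, Quin, 28, Ivy, 2008), (38, 38, Omega, Echo, Quin, 30, Gus, 1986), (38, 38, Omega, Echo, Quin, 37, Tai, 1998), (38, 38, Orion, Atlas, Uma, 28, Ivy, 1998), (38, 38, Orion, Atlas, Uma, 28, Ivy, 2008), (38, 38, Orion, Atlas, Uma, 30, Gus, 1986), (38, 38, Orion, Atlas, Uma, 37, Tai, 1998)}
Apply σ_{sname = Ada}; surviving tuples: {(23, 37, Atlas, Gamma, Lee, 36, Ada, 1995), (23, 37, Atlas, Gamma, Lee, 36, Ada, 2002), (23, 37, Nova, Alpha, Xia, 36, Ada, 1995), (23, 37, Nova, Alpha, Xia, 36, Ada, 2002), (23, 37, Vega, Nova, Vic, 36, Ada, 1995), (23, 37, Vega, Nova, Vic, 36, Ada, 2002), (23, 37, Vega, Orion, Quin, 36, Ada, 1995), (23, 37, Vega, Orion, Quin, 36, Ada, 2002)}
Projecting to sid, aname, year: {(37, Lee, 1995), (37, Lee, 2002), (37, Quin, 1995), (37, Quin, 2002), (37, Vic, 1995), (37, Vic, 2002), (37, Xia, 1995), (37, Xia, 2002)}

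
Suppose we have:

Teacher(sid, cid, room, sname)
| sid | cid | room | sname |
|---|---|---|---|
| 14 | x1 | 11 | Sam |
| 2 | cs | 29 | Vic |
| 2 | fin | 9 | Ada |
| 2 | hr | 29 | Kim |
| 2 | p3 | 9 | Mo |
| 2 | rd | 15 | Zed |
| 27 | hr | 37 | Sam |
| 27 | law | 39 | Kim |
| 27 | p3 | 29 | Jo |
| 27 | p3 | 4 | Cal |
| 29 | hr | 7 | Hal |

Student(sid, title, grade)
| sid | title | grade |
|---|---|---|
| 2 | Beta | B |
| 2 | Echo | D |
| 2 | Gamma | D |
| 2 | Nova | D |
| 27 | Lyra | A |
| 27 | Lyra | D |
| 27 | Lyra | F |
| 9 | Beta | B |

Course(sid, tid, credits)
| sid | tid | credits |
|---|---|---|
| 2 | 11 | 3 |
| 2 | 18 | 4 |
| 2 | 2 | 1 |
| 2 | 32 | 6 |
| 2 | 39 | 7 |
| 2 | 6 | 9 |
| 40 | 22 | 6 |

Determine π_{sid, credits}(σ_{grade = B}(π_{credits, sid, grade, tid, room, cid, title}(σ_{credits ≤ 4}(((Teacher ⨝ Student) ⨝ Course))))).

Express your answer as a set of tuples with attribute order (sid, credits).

{(2, 1), (2, 3), (2, 4)}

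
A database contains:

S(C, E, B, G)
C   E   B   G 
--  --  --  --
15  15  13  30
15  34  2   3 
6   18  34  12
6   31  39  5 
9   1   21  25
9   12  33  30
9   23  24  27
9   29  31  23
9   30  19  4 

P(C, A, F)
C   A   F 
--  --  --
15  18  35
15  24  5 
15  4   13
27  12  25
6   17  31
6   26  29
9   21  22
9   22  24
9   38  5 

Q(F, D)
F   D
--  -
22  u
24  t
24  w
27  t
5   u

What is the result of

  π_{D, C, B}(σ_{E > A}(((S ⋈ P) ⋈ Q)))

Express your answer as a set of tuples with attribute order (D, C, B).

{(t, 9, 19), (t, 9, 24), (t, 9, 31), (u, 15, 2), (u, 9, 19), (u, 9, 24), (u, 9, 31), (w, 9, 19), (w, 9, 24), (w, 9, 31)}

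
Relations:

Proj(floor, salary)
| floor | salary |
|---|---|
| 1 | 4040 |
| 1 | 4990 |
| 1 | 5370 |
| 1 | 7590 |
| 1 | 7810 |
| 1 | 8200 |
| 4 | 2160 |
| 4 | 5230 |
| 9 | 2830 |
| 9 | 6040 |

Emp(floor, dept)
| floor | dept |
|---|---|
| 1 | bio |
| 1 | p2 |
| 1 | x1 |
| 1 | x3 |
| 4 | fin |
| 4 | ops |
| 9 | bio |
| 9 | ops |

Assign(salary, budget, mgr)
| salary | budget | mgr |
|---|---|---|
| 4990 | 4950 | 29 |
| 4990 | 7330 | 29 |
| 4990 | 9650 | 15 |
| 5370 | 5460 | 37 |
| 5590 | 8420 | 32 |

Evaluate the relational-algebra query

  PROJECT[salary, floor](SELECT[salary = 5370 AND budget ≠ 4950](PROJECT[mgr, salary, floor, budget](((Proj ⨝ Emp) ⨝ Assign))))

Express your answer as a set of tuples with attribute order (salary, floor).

Natural join on floor: {(1, 4040, bio), (1, 4040, p2), (1, 4040, x1), (1, 4040, x3), (1, 4990, bio), (1, 4990, p2), (1, 4990, x1), (1, 4990, x3), (1, 5370, bio), (1, 5370, p2), (1, 5370, x1), (1, 5370, x3), (1, 7590, bio), (1, 7590, p2), (1, 7590, x1), (1, 7590, x3), (1, 7810, bio), (1, 7810, p2), (1, 7810, x1), (1, 7810, x3), (1, 8200, bio), (1, 8200, p2), (1, 8200, x1), (1, 8200, x3), (4, 2160, fin), (4, 2160, ops), (4, 5230, fin), (4, 5230, ops), (9, 2830, bio), (9, 2830, ops), (9, 6040, bio), (9, 6040, ops)}
Natural join on salary: {(1, 4990, bio, 4950, 29), (1, 4990, bio, 7330, 29), (1, 4990, bio, 9650, 15), (1, 4990, p2, 4950, 29), (1, 4990, p2, 7330, 29), (1, 4990, p2, 9650, 15), (1, 4990, x1, 4950, 29), (1, 4990, x1, 7330, 29), (1, 4990, x1, 9650, 15), (1, 4990, x3, 4950, 29), (1, 4990, x3, 7330, 29), (1, 4990, x3, 9650, 15), (1, 5370, bio, 5460, 37), (1, 5370, p2, 5460, 37), (1, 5370, x1, 5460, 37), (1, 5370, x3, 5460, 37)}
Projecting to mgr, salary, floor, budget (12 duplicate(s) eliminated): {(15, 4990, 1, 9650), (29, 4990, 1, 4950), (29, 4990, 1, 7330), (37, 5370, 1, 5460)}
Apply σ_{salary = 5370 AND budget ≠ 4950}; surviving tuples: {(37, 5370, 1, 5460)}
Projecting to salary, floor: {(5370, 1)}

{(5370, 1)}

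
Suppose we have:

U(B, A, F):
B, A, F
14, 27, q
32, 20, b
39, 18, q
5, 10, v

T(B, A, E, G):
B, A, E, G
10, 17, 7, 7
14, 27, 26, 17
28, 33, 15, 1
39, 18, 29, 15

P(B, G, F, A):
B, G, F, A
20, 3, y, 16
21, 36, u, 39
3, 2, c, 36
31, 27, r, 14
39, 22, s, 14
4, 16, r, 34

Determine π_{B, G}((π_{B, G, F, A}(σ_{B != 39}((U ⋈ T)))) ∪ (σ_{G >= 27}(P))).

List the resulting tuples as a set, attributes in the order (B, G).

{(14, 17), (21, 36), (31, 27)}

U ⋈ T (natural join on B, A): {(14, 27, q, 26, 17), (39, 18, q, 29, 15)}
σ[B != 39]: keep tuples satisfying B != 39 → {(14, 27, q, 26, 17)}
π_{B, G, F, A} gives {(14, 17, q, 27)}.
σ[G >= 27]: keep tuples satisfying G >= 27 → {(21, 36, u, 39), (31, 27, r, 14)}
Union: {(14, 17, q, 27)} with {(21, 36, u, 39), (31, 27, r, 14)} → {(14, 17, q, 27), (21, 36, u, 39), (31, 27, r, 14)}
π_{B, G} gives {(14, 17), (21, 36), (31, 27)}.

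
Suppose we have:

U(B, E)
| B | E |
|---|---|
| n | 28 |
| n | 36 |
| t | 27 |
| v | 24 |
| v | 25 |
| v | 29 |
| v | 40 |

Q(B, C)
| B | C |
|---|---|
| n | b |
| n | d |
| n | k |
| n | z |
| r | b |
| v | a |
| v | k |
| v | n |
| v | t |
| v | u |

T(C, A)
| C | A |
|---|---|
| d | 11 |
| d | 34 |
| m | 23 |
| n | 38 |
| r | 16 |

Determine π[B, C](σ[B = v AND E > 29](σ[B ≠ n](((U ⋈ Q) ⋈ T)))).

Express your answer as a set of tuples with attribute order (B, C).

Natural join on B: {(n, 28, b), (n, 28, d), (n, 28, k), (n, 28, z), (n, 36, b), (n, 36, d), (n, 36, k), (n, 36, z), (v, 24, a), (v, 24, k), (v, 24, n), (v, 24, t), (v, 24, u), (v, 25, a), (v, 25, k), (v, 25, n), (v, 25, t), (v, 25, u), (v, 29, a), (v, 29, k), (v, 29, n), (v, 29, t), (v, 29, u), (v, 40, a), (v, 40, k), (v, 40, n), (v, 40, t), (v, 40, u)}
Natural join on C: {(n, 28, d, 11), (n, 28, d, 34), (n, 36, d, 11), (n, 36, d, 34), (v, 24, n, 38), (v, 25, n, 38), (v, 29, n, 38), (v, 40, n, 38)}
Apply σ_{B ≠ n}; surviving tuples: {(v, 24, n, 38), (v, 25, n, 38), (v, 29, n, 38), (v, 40, n, 38)}
Apply σ_{B = v AND E > 29}; surviving tuples: {(v, 40, n, 38)}
Keep only column(s) B, C: {(v, n)}

{(v, n)}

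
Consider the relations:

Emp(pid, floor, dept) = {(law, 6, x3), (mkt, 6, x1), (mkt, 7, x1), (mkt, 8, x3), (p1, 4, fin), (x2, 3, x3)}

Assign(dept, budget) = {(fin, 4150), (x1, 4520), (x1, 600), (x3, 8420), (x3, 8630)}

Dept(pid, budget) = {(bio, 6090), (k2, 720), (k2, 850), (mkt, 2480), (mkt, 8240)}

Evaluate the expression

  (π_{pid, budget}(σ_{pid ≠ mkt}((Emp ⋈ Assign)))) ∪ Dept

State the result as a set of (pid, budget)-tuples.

Joining Emp and Assign on dept yields {(law, 6, x3, 8420), (law, 6, x3, 8630), (mkt, 6, x1, 4520), (mkt, 6, x1, 600), (mkt, 7, x1, 4520), (mkt, 7, x1, 600), (mkt, 8, x3, 8420), (mkt, 8, x3, 8630), (p1, 4, fin, 4150), (x2, 3, x3, 8420), (x2, 3, x3, 8630)}.
σ[pid ≠ mkt]: keep tuples satisfying pid ≠ mkt → {(law, 6, x3, 8420), (law, 6, x3, 8630), (p1, 4, fin, 4150), (x2, 3, x3, 8420), (x2, 3, x3, 8630)}
π_{pid, budget} gives {(law, 8420), (law, 8630), (p1, 4150), (x2, 8420), (x2, 8630)}.
Union: {(law, 8420), (law, 8630), (p1, 4150), (x2, 8420), (x2, 8630)} with {(bio, 6090), (k2, 720), (k2, 850), (mkt, 2480), (mkt, 8240)} → {(bio, 6090), (k2, 720), (k2, 850), (law, 8420), (law, 8630), (mkt, 2480), (mkt, 8240), (p1, 4150), (x2, 8420), (x2, 8630)}

{(bio, 6090), (k2, 720), (k2, 850), (law, 8420), (law, 8630), (mkt, 2480), (mkt, 8240), (p1, 4150), (x2, 8420), (x2, 8630)}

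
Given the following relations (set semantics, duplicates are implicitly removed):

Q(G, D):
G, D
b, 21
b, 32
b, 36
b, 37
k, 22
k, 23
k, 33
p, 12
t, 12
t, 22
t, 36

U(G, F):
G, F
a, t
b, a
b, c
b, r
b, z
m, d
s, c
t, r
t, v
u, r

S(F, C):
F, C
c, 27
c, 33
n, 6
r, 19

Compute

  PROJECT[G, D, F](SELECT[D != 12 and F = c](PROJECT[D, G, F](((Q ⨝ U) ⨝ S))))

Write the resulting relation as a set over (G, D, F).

{(b, 21, c), (b, 32, c), (b, 36, c), (b, 37, c)}

Natural join on G: {(b, 21, a), (b, 21, c), (b, 21, r), (b, 21, z), (b, 32, a), (b, 32, c), (b, 32, r), (b, 32, z), (b, 36, a), (b, 36, c), (b, 36, r), (b, 36, z), (b, 37, a), (b, 37, c), (b, 37, r), (b, 37, z), (t, 12, r), (t, 12, v), (t, 22, r), (t, 22, v), (t, 36, r), (t, 36, v)}
Natural join on F: {(b, 21, c, 27), (b, 21, c, 33), (b, 21, r, 19), (b, 32, c, 27), (b, 32, c, 33), (b, 32, r, 19), (b, 36, c, 27), (b, 36, c, 33), (b, 36, r, 19), (b, 37, c, 27), (b, 37, c, 33), (b, 37, r, 19), (t, 12, r, 19), (t, 22, r, 19), (t, 36, r, 19)}
Projecting to D, G, F (4 duplicate(s) eliminated): {(12, t, r), (21, b, c), (21, b, r), (22, t, r), (32, b, c), (32, b, r), (36, b, c), (36, b, r), (36, t, r), (37, b, c), (37, b, r)}
Filtering on D != 12 and F = c leaves {(21, b, c), (32, b, c), (36, b, c), (37, b, c)}.
Projecting to G, D, F: {(b, 21, c), (b, 32, c), (b, 36, c), (b, 37, c)}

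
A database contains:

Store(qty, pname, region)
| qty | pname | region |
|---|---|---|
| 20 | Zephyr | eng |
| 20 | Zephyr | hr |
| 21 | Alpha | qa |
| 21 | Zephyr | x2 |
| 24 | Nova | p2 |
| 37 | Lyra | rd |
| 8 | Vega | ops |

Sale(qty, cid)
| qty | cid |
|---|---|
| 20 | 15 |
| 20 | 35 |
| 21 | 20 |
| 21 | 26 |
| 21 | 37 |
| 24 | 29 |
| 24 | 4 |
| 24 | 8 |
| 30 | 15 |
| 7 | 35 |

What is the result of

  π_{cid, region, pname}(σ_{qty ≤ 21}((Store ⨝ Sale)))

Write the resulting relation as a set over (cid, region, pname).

{(15, eng, Zephyr), (15, hr, Zephyr), (20, qa, Alpha), (20, x2, Zephyr), (26, qa, Alpha), (26, x2, Zephyr), (35, eng, Zephyr), (35, hr, Zephyr), (37, qa, Alpha), (37, x2, Zephyr)}

Store ⋈ Sale (natural join on qty): {(20, Zephyr, eng, 15), (20, Zephyr, eng, 35), (20, Zephyr, hr, 15), (20, Zephyr, hr, 35), (21, Alpha, qa, 20), (21, Alpha, qa, 26), (21, Alpha, qa, 37), (21, Zephyr, x2, 20), (21, Zephyr, x2, 26), (21, Zephyr, x2, 37), (24, Nova, p2, 29), (24, Nova, p2, 4), (24, Nova, p2, 8)}
Apply σ_{qty ≤ 21}; surviving tuples: {(20, Zephyr, eng, 15), (20, Zephyr, eng, 35), (20, Zephyr, hr, 15), (20, Zephyr, hr, 35), (21, Alpha, qa, 20), (21, Alpha, qa, 26), (21, Alpha, qa, 37), (21, Zephyr, x2, 20), (21, Zephyr, x2, 26), (21, Zephyr, x2, 37)}
π[cid, region, pname]: project onto (cid, region, pname) → {(15, eng, Zephyr), (15, hr, Zephyr), (20, qa, Alpha), (20, x2, Zephyr), (26, qa, Alpha), (26, x2, Zephyr), (35, eng, Zephyr), (35, hr, Zephyr), (37, qa, Alpha), (37, x2, Zephyr)}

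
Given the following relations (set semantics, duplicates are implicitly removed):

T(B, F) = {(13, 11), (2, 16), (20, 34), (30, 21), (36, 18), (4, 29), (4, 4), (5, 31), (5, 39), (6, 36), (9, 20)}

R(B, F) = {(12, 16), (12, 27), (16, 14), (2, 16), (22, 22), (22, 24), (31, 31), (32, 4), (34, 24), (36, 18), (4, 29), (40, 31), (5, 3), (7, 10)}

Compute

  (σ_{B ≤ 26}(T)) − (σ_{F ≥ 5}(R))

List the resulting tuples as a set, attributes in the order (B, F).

Selection B ≤ 26: {(13, 11), (2, 16), (20, 34), (4, 29), (4, 4), (5, 31), (5, 39), (6, 36), (9, 20)}
Selection F ≥ 5: {(12, 16), (12, 27), (16, 14), (2, 16), (22, 22), (22, 24), (31, 31), (34, 24), (36, 18), (4, 29), (40, 31), (7, 10)}
Difference: {(13, 11), (2, 16), (20, 34), (4, 29), (4, 4), (5, 31), (5, 39), (6, 36), (9, 20)} with {(12, 16), (12, 27), (16, 14), (2, 16), (22, 22), (22, 24), (31, 31), (34, 24), (36, 18), (4, 29), (40, 31), (7, 10)} → {(13, 11), (20, 34), (4, 4), (5, 31), (5, 39), (6, 36), (9, 20)}

{(13, 11), (20, 34), (4, 4), (5, 31), (5, 39), (6, 36), (9, 20)}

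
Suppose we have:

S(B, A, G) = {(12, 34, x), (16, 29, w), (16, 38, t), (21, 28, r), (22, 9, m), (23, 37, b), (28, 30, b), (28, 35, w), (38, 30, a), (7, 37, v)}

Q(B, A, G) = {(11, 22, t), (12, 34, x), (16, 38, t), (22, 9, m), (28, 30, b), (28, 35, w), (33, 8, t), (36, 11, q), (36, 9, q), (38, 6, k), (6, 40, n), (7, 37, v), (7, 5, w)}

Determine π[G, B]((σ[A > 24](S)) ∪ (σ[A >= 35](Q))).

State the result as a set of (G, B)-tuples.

Selection A > 24: {(12, 34, x), (16, 29, w), (16, 38, t), (21, 28, r), (23, 37, b), (28, 30, b), (28, 35, w), (38, 30, a), (7, 37, v)}
Selection A >= 35: {(16, 38, t), (28, 35, w), (6, 40, n), (7, 37, v)}
Taking the union: {(12, 34, x), (16, 29, w), (16, 38, t), (21, 28, r), (23, 37, b), (28, 30, b), (28, 35, w), (38, 30, a), (6, 40, n), (7, 37, v)}
Projecting to G, B: {(a, 38), (b, 23), (b, 28), (n, 6), (r, 21), (t, 16), (v, 7), (w, 16), (w, 28), (x, 12)}

{(a, 38), (b, 23), (b, 28), (n, 6), (r, 21), (t, 16), (v, 7), (w, 16), (w, 28), (x, 12)}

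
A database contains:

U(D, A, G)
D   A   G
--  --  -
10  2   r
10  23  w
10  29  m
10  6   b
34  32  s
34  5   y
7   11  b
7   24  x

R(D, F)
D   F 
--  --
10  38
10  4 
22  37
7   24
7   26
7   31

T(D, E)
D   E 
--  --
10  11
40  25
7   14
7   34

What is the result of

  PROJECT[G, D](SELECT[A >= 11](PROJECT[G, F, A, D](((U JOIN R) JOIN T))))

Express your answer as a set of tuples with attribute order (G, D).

{(b, 7), (m, 10), (w, 10), (x, 7)}

Natural join on D: {(10, 2, r, 38), (10, 2, r, 4), (10, 23, w, 38), (10, 23, w, 4), (10, 29, m, 38), (10, 29, m, 4), (10, 6, b, 38), (10, 6, b, 4), (7, 11, b, 24), (7, 11, b, 26), (7, 11, b, 31), (7, 24, x, 24), (7, 24, x, 26), (7, 24, x, 31)}
Natural join on D: {(10, 2, r, 38, 11), (10, 2, r, 4, 11), (10, 23, w, 38, 11), (10, 23, w, 4, 11), (10, 29, m, 38, 11), (10, 29, m, 4, 11), (10, 6, b, 38, 11), (10, 6, b, 4, 11), (7, 11, b, 24, 14), (7, 11, b, 24, 34), (7, 11, b, 26, 14), (7, 11, b, 26, 34), (7, 11, b, 31, 14), (7, 11, b, 31, 34), (7, 24, x, 24, 14), (7, 24, x, 24, 34), (7, 24, x, 26, 14), (7, 24, x, 26, 34), (7, 24, x, 31, 14), (7, 24, x, 31, 34)}
Keep only column(s) G, F, A, D (6 duplicate(s) eliminated): {(b, 24, 11, 7), (b, 26, 11, 7), (b, 31, 11, 7), (b, 38, 6, 10), (b, 4, 6, 10), (m, 38, 29, 10), (m, 4, 29, 10), (r, 38, 2, 10), (r, 4, 2, 10), (w, 38, 23, 10), (w, 4, 23, 10), (x, 24, 24, 7), (x, 26, 24, 7), (x, 31, 24, 7)}
Selection A >= 11: {(b, 24, 11, 7), (b, 26, 11, 7), (b, 31, 11, 7), (m, 38, 29, 10), (m, 4, 29, 10), (w, 38, 23, 10), (w, 4, 23, 10), (x, 24, 24, 7), (x, 26, 24, 7), (x, 31, 24, 7)}
Keep only column(s) G, D (6 duplicate(s) eliminated): {(b, 7), (m, 10), (w, 10), (x, 7)}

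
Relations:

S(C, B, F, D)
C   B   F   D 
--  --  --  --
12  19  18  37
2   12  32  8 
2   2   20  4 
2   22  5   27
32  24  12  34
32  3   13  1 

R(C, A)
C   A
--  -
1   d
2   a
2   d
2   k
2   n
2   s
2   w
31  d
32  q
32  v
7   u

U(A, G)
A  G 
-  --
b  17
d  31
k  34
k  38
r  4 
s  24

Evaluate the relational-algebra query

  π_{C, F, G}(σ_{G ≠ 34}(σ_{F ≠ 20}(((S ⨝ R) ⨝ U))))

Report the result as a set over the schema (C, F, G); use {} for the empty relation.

S ⋈ R (natural join on C): {(2, 12, 32, 8, a), (2, 12, 32, 8, d), (2, 12, 32, 8, k), (2, 12, 32, 8, n), (2, 12, 32, 8, s), (2, 12, 32, 8, w), (2, 2, 20, 4, a), (2, 2, 20, 4, d), (2, 2, 20, 4, k), (2, 2, 20, 4, n), (2, 2, 20, 4, s), (2, 2, 20, 4, w), (2, 22, 5, 27, a), (2, 22, 5, 27, d), (2, 22, 5, 27, k), (2, 22, 5, 27, n), (2, 22, 5, 27, s), (2, 22, 5, 27, w), (32, 24, 12, 34, q), (32, 24, 12, 34, v), (32, 3, 13, 1, q), (32, 3, 13, 1, v)}
(S ⨝ R) ⋈ U (natural join on A): {(2, 12, 32, 8, d, 31), (2, 12, 32, 8, k, 34), (2, 12, 32, 8, k, 38), (2, 12, 32, 8, s, 24), (2, 2, 20, 4, d, 31), (2, 2, 20, 4, k, 34), (2, 2, 20, 4, k, 38), (2, 2, 20, 4, s, 24), (2, 22, 5, 27, d, 31), (2, 22, 5, 27, k, 34), (2, 22, 5, 27, k, 38), (2, 22, 5, 27, s, 24)}
Filtering on F ≠ 20 leaves {(2, 12, 32, 8, d, 31), (2, 12, 32, 8, k, 34), (2, 12, 32, 8, k, 38), (2, 12, 32, 8, s, 24), (2, 22, 5, 27, d, 31), (2, 22, 5, 27, k, 34), (2, 22, 5, 27, k, 38), (2, 22, 5, 27, s, 24)}.
Filtering on G ≠ 34 leaves {(2, 12, 32, 8, d, 31), (2, 12, 32, 8, k, 38), (2, 12, 32, 8, s, 24), (2, 22, 5, 27, d, 31), (2, 22, 5, 27, k, 38), (2, 22, 5, 27, s, 24)}.
π[C, F, G]: project onto (C, F, G) → {(2, 32, 24), (2, 32, 31), (2, 32, 38), (2, 5, 24), (2, 5, 31), (2, 5, 38)}

{(2, 32, 24), (2, 32, 31), (2, 32, 38), (2, 5, 24), (2, 5, 31), (2, 5, 38)}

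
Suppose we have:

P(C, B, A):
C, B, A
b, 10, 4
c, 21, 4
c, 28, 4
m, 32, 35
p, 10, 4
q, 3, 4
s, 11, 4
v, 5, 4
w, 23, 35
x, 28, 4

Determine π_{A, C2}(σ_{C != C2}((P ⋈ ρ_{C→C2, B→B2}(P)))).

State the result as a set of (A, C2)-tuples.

{(35, m), (35, w), (4, b), (4, c), (4, p), (4, q), (4, s), (4, v), (4, x)}

ρ[C→C2, B→B2]: schema becomes (C2, B2, A); tuples unchanged.
Natural join on A: {(b, 10, 4, b, 10), (b, 10, 4, c, 21), (b, 10, 4, c, 28), (b, 10, 4, p, 10), (b, 10, 4, q, 3), (b, 10, 4, s, 11), (b, 10, 4, v, 5), (b, 10, 4, x, 28), (c, 21, 4, b, 10), (c, 21, 4, c, 21), (c, 21, 4, c, 28), (c, 21, 4, p, 10), (c, 21, 4, q, 3), (c, 21, 4, s, 11), (c, 21, 4, v, 5), (c, 21, 4, x, 28), (c, 28, 4, b, 10), (c, 28, 4, c, 21), (c, 28, 4, c, 28), (c, 28, 4, p, 10), (c, 28, 4, q, 3), (c, 28, 4, s, 11), (c, 28, 4, v, 5), (c, 28, 4, x, 28), (m, 32, 35, m, 32), (m, 32, 35, w, 23), (p, 10, 4, b, 10), (p, 10, 4, c, 21), (p, 10, 4, c, 28), (p, 10, 4, p, 10), (p, 10, 4, q, 3), (p, 10, 4, s, 11), (p, 10, 4, v, 5), (p, 10, 4, x, 28), (q, 3, 4, b, 10), (q, 3, 4, c, 21), (q, 3, 4, c, 28), (q, 3, 4, p, 10), (q, 3, 4, q, 3), (q, 3, 4, s, 11), (q, 3, 4, v, 5), (q, 3, 4, x, 28), (s, 11, 4, b, 10), (s, 11, 4, c, 21), (s, 11, 4, c, 28), (s, 11, 4, p, 10), (s, 11, 4, q, 3), (s, 11, 4, s, 11), (s, 11, 4, v, 5), (s, 11, 4, x, 28), (v, 5, 4, b, 10), (v, 5, 4, c, 21), (v, 5, 4, c, 28), (v, 5, 4, p, 10), (v, 5, 4, q, 3), (v, 5, 4, s, 11), (v, 5, 4, v, 5), (v, 5, 4, x, 28), (w, 23, 35, m, 32), (w, 23, 35, w, 23), (x, 28, 4, b, 10), (x, 28, 4, c, 21), (x, 28, 4, c, 28), (x, 28, 4, p, 10), (x, 28, 4, q, 3), (x, 28, 4, s, 11), (x, 28, 4, v, 5), (x, 28, 4, x, 28)}
Filtering on C != C2 leaves {(b, 10, 4, c, 21), (b, 10, 4, c, 28), (b, 10, 4, p, 10), (b, 10, 4, q, 3), (b, 10, 4, s, 11), (b, 10, 4, v, 5), (b, 10, 4, x, 28), (c, 21, 4, b, 10), (c, 21, 4, p, 10), (c, 21, 4, q, 3), (c, 21, 4, s, 11), (c, 21, 4, v, 5), (c, 21, 4, x, 28), (c, 28, 4, b, 10), (c, 28, 4, p, 10), (c, 28, 4, q, 3), (c, 28, 4, s, 11), (c, 28, 4, v, 5), (c, 28, 4, x, 28), (m, 32, 35, w, 23), (p, 10, 4, b, 10), (p, 10, 4, c, 21), (p, 10, 4, c, 28), (p, 10, 4, q, 3), (p, 10, 4, s, 11), (p, 10, 4, v, 5), (p, 10, 4, x, 28), (q, 3, 4, b, 10), (q, 3, 4, c, 21), (q, 3, 4, c, 28), (q, 3, 4, p, 10), (q, 3, 4, s, 11), (q, 3, 4, v, 5), (q, 3, 4, x, 28), (s, 11, 4, b, 10), (s, 11, 4, c, 21), (s, 11, 4, c, 28), (s, 11, 4, p, 10), (s, 11, 4, q, 3), (s, 11, 4, v, 5), (s, 11, 4, x, 28), (v, 5, 4, b, 10), (v, 5, 4, c, 21), (v, 5, 4, c, 28), (v, 5, 4, p, 10), (v, 5, 4, q, 3), (v, 5, 4, s, 11), (v, 5, 4, x, 28), (w, 23, 35, m, 32), (x, 28, 4, b, 10), (x, 28, 4, c, 21), (x, 28, 4, c, 28), (x, 28, 4, p, 10), (x, 28, 4, q, 3), (x, 28, 4, s, 11), (x, 28, 4, v, 5)}.
Projecting to A, C2 (47 duplicate(s) eliminated): {(35, m), (35, w), (4, b), (4, c), (4, p), (4, q), (4, s), (4, v), (4, x)}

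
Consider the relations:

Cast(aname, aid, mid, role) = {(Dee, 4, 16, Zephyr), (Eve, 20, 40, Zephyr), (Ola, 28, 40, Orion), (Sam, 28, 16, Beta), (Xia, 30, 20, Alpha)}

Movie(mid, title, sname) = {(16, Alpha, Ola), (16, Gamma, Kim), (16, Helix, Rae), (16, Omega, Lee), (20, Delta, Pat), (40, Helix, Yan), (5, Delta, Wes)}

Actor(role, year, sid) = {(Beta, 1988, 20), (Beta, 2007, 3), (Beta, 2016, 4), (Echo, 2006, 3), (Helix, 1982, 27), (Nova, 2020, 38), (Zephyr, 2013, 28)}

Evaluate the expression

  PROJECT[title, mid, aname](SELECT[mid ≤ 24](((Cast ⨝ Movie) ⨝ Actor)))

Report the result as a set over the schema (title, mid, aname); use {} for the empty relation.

Cast ⋈ Movie (natural join on mid): {(Dee, 4, 16, Zephyr, Alpha, Ola), (Dee, 4, 16, Zephyr, Gamma, Kim), (Dee, 4, 16, Zephyr, Helix, Rae), (Dee, 4, 16, Zephyr, Omega, Lee), (Eve, 20, 40, Zephyr, Helix, Yan), (Ola, 28, 40, Orion, Helix, Yan), (Sam, 28, 16, Beta, Alpha, Ola), (Sam, 28, 16, Beta, Gamma, Kim), (Sam, 28, 16, Beta, Helix, Rae), (Sam, 28, 16, Beta, Omega, Lee), (Xia, 30, 20, Alpha, Delta, Pat)}
(Cast ⨝ Movie) ⋈ Actor (natural join on role): {(Dee, 4, 16, Zephyr, Alpha, Ola, 2013, 28), (Dee, 4, 16, Zephyr, Gamma, Kim, 2013, 28), (Dee, 4, 16, Zephyr, Helix, Rae, 2013, 28), (Dee, 4, 16, Zephyr, Omega, Lee, 2013, 28), (Eve, 20, 40, Zephyr, Helix, Yan, 2013, 28), (Sam, 28, 16, Beta, Alpha, Ola, 1988, 20), (Sam, 28, 16, Beta, Alpha, Ola, 2007, 3), (Sam, 28, 16, Beta, Alpha, Ola, 2016, 4), (Sam, 28, 16, Beta, Gamma, Kim, 1988, 20), (Sam, 28, 16, Beta, Gamma, Kim, 2007, 3), (Sam, 28, 16, Beta, Gamma, Kim, 2016, 4), (Sam, 28, 16, Beta, Helix, Rae, 1988, 20), (Sam, 28, 16, Beta, Helix, Rae, 2007, 3), (Sam, 28, 16, Beta, Helix, Rae, 2016, 4), (Sam, 28, 16, Beta, Omega, Lee, 1988, 20), (Sam, 28, 16, Beta, Omega, Lee, 2007, 3), (Sam, 28, 16, Beta, Omega, Lee, 2016, 4)}
Selection mid ≤ 24: {(Dee, 4, 16, Zephyr, Alpha, Ola, 2013, 28), (Dee, 4, 16, Zephyr, Gamma, Kim, 2013, 28), (Dee, 4, 16, Zephyr, Helix, Rae, 2013, 28), (Dee, 4, 16, Zephyr, Omega, Lee, 2013, 28), (Sam, 28, 16, Beta, Alpha, Ola, 1988, 20), (Sam, 28, 16, Beta, Alpha, Ola, 2007, 3), (Sam, 28, 16, Beta, Alpha, Ola, 2016, 4), (Sam, 28, 16, Beta, Gamma, Kim, 1988, 20), (Sam, 28, 16, Beta, Gamma, Kim, 2007, 3), (Sam, 28, 16, Beta, Gamma, Kim, 2016, 4), (Sam, 28, 16, Beta, Helix, Rae, 1988, 20), (Sam, 28, 16, Beta, Helix, Rae, 2007, 3), (Sam, 28, 16, Beta, Helix, Rae, 2016, 4), (Sam, 28, 16, Beta, Omega, Lee, 1988, 20), (Sam, 28, 16, Beta, Omega, Lee, 2007, 3), (Sam, 28, 16, Beta, Omega, Lee, 2016, 4)}
π_{title, mid, aname} gives {(Alpha, 16, Dee), (Alpha, 16, Sam), (Gamma, 16, Dee), (Gamma, 16, Sam), (Helix, 16, Dee), (Helix, 16, Sam), (Omega, 16, Dee), (Omega, 16, Sam)} (8 duplicate(s) eliminated).

{(Alpha, 16, Dee), (Alpha, 16, Sam), (Gamma, 16, Dee), (Gamma, 16, Sam), (Helix, 16, Dee), (Helix, 16, Sam), (Omega, 16, Dee), (Omega, 16, Sam)}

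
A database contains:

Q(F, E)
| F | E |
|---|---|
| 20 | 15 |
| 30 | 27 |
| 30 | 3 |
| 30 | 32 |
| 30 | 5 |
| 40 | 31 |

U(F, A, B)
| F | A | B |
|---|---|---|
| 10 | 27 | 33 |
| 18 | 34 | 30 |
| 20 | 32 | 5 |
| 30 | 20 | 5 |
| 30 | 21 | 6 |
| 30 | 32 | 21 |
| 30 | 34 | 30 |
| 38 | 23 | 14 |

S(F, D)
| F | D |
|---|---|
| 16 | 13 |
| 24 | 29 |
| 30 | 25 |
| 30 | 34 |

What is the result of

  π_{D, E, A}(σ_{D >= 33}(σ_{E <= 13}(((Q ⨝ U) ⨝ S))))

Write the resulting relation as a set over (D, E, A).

{(34, 3, 20), (34, 3, 21), (34, 3, 32), (34, 3, 34), (34, 5, 20), (34, 5, 21), (34, 5, 32), (34, 5, 34)}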